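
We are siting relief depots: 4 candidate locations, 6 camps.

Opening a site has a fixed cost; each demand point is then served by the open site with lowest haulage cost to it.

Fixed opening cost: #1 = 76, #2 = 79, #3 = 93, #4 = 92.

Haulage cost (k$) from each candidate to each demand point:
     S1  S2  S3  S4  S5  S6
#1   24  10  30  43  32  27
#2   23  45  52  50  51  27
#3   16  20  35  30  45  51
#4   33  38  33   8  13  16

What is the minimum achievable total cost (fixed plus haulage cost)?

Open {#4}: assign each demand point to its cheapest open site.
  S1→#4 33, S2→#4 38, S3→#4 33, S4→#4 8, S5→#4 13, S6→#4 16
  haulage cost 141, fixed 92 → total 233.
Compare {#1}: haulage cost 166 + fixed 76 = 242.
Compare {#1, #4}: haulage cost 101 + fixed 168 = 269.
Compare {#3}: haulage cost 197 + fixed 93 = 290.
All other subsets cost ≥ 242. Minimum total cost: 233.

233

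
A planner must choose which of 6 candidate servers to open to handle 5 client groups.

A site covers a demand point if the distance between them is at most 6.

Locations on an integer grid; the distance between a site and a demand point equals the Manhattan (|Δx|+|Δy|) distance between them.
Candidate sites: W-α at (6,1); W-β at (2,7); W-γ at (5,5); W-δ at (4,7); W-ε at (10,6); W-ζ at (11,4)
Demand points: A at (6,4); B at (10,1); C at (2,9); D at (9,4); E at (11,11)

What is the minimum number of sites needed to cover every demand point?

Coverage sets (demand points within 6 of each site):
  W-α: {A, B, D}
  W-β: {C}
  W-γ: {A, D}
  W-δ: {A, C}
  W-ε: {A, B, D, E}
  W-ζ: {A, B, D}
No single site covers all 5 demand points.
But {W-β, W-ε} covers everything, so the minimum is 2.

2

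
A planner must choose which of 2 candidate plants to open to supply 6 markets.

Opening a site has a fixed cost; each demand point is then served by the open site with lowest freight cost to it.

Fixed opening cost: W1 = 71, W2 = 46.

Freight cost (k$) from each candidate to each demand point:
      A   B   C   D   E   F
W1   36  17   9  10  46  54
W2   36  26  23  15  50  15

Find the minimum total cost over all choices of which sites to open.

Open {W2}: assign each demand point to its cheapest open site.
  A→W2 36, B→W2 26, C→W2 23, D→W2 15, E→W2 50, F→W2 15
  freight cost 165, fixed 46 → total 211.
Compare {W1}: freight cost 172 + fixed 71 = 243.
Compare {W1, W2}: freight cost 133 + fixed 117 = 250.

211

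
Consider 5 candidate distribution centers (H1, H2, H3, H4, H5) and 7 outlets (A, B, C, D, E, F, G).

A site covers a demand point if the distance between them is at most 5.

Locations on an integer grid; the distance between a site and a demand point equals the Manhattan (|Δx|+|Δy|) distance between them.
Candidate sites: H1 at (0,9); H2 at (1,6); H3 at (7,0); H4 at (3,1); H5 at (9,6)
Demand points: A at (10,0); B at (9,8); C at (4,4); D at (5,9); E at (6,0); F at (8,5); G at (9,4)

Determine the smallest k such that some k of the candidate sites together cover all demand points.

Coverage sets (demand points within 5 of each site):
  H1: {D}
  H2: {C}
  H3: {A, E}
  H4: {C, E}
  H5: {B, F, G}
No 3 sites suffice: every size-3 union leaves at least one demand point uncovered.
But {H1, H2, H3, H5} covers everything, so the minimum is 4.

4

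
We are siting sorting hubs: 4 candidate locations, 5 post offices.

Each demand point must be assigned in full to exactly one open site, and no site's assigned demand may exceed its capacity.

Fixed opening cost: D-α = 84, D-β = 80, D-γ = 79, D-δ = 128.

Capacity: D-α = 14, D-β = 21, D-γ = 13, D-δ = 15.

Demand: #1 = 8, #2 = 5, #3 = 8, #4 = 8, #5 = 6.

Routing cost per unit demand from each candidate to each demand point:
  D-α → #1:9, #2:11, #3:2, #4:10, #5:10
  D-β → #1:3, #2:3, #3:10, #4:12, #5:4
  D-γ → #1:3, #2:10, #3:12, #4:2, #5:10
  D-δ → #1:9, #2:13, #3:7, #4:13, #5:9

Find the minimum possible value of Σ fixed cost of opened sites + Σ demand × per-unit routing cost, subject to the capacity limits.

Open {D-α, D-β, D-γ}; cheapest assignment that respects the capacities:
  D-α (cap 14, load 8): #3 — cost 8×2 = 16
  D-β (cap 21, load 19): #1, #2, #5 — cost 8×3 + 5×3 + 6×4 = 63
  D-γ (cap 13, load 8): #4 — cost 8×2 = 16
  Shipping 95, fixed 243 → total 338.
  Any other capacity-feasible assignment to {D-α, D-β, D-γ} ships for at least 95.
Compare {D-α, D-β}: its best feasible assignment gives total 375.
Compare {D-β, D-γ, D-δ}: its best feasible assignment gives total 422.
Every other set of open sites that can feasibly serve all demand totals ≥ 375 even under its best assignment. Minimum: 338.

338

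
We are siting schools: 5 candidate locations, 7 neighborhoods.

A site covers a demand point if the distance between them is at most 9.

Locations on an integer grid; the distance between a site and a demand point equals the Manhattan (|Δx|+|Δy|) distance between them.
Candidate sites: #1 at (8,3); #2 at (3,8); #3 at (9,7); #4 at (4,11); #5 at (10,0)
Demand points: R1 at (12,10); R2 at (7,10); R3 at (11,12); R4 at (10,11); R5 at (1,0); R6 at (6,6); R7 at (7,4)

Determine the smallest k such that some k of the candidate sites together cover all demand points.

Coverage sets (demand points within 9 of each site):
  #1: {R2, R6, R7}
  #2: {R2, R6, R7}
  #3: {R1, R2, R3, R4, R6, R7}
  #4: {R1, R2, R3, R4, R6}
  #5: {R5, R7}
No single site covers all 7 demand points.
But {#3, #5} covers everything, so the minimum is 2.

2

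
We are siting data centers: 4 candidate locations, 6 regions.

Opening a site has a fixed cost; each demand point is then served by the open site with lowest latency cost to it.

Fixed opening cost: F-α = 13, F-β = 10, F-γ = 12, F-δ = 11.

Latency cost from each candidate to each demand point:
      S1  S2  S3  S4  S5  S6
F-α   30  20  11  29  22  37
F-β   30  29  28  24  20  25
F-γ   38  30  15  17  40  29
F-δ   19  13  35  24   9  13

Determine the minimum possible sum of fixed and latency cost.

Open {F-γ, F-δ}: assign each demand point to its cheapest open site.
  S1→F-δ 19, S2→F-δ 13, S3→F-γ 15, S4→F-γ 17, S5→F-δ 9, S6→F-δ 13
  latency cost 86, fixed 23 → total 109.
Compare {F-α, F-δ}: latency cost 89 + fixed 24 = 113.
Compare {F-α, F-γ, F-δ}: latency cost 82 + fixed 36 = 118.
Compare {F-β, F-γ, F-δ}: latency cost 86 + fixed 33 = 119.
All other subsets cost ≥ 113. Minimum total cost: 109.

109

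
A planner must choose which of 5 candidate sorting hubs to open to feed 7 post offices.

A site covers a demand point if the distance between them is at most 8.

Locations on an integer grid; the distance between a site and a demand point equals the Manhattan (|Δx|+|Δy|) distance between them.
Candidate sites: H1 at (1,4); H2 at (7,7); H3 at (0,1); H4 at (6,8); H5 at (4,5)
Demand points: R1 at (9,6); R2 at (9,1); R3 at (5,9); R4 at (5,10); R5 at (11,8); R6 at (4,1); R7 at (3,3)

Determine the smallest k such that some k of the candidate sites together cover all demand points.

Coverage sets (demand points within 8 of each site):
  H1: {R6, R7}
  H2: {R1, R2, R3, R4, R5, R7}
  H3: {R6, R7}
  H4: {R1, R3, R4, R5, R7}
  H5: {R1, R3, R4, R6, R7}
No single site covers all 7 demand points.
But {H1, H2} covers everything, so the minimum is 2.

2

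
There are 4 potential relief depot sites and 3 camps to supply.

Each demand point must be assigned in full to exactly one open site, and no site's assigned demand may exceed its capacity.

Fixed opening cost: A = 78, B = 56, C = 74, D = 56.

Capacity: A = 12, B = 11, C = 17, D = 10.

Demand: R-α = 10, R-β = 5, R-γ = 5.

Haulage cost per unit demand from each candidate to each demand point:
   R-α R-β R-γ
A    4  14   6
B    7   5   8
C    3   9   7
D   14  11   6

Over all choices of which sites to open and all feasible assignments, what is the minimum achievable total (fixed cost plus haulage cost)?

220

Open {B, C}; cheapest assignment that respects the capacities:
  B (cap 11, load 5): R-β — cost 5×5 = 25
  C (cap 17, load 15): R-α, R-γ — cost 10×3 + 5×7 = 65
  Shipping 90, fixed 130 → total 220.
  Any other capacity-feasible assignment to {B, C} ships for at least 90.
Compare {C, D}: its best feasible assignment gives total 235.
Compare {A, B}: its best feasible assignment gives total 239.
Every other set of open sites that can feasibly serve all demand totals ≥ 235 even under its best assignment. Minimum: 220.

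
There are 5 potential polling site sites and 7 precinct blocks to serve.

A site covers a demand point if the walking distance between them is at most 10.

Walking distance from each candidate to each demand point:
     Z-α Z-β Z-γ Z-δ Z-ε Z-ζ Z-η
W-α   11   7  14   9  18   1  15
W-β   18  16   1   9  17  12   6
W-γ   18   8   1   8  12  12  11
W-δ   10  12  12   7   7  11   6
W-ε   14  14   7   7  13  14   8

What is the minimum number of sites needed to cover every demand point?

Coverage sets (demand points within 10 of each site):
  W-α: {Z-β, Z-δ, Z-ζ}
  W-β: {Z-γ, Z-δ, Z-η}
  W-γ: {Z-β, Z-γ, Z-δ}
  W-δ: {Z-α, Z-δ, Z-ε, Z-η}
  W-ε: {Z-γ, Z-δ, Z-η}
No 2 sites suffice: every size-2 union leaves at least one demand point uncovered.
But {W-α, W-β, W-δ} covers everything, so the minimum is 3.

3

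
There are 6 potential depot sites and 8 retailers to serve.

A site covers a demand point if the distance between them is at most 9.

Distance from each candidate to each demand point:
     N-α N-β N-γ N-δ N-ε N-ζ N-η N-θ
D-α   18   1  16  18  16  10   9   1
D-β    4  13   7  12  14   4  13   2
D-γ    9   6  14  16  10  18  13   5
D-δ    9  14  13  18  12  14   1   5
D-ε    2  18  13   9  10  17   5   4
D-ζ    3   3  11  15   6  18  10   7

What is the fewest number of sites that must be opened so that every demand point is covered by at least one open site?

Coverage sets (demand points within 9 of each site):
  D-α: {N-β, N-η, N-θ}
  D-β: {N-α, N-γ, N-ζ, N-θ}
  D-γ: {N-α, N-β, N-θ}
  D-δ: {N-α, N-η, N-θ}
  D-ε: {N-α, N-δ, N-η, N-θ}
  D-ζ: {N-α, N-β, N-ε, N-θ}
No 2 sites suffice: every size-2 union leaves at least one demand point uncovered.
But {D-β, D-ε, D-ζ} covers everything, so the minimum is 3.

3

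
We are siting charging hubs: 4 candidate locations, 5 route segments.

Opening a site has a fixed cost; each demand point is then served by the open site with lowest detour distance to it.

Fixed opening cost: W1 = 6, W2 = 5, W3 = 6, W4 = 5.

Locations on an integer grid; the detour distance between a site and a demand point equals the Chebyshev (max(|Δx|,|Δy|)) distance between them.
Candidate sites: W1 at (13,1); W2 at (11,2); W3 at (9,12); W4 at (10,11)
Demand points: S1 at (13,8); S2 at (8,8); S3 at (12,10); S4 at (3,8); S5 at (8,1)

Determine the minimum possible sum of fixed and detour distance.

28

Open {W2, W4}: assign each demand point to its cheapest open site.
  S1→W4 3, S2→W4 3, S3→W4 2, S4→W4 7, S5→W2 3
  detour distance 18, fixed 10 → total 28.
Compare {W4}: detour distance 25 + fixed 5 = 30.
Compare {W1, W4}: detour distance 20 + fixed 11 = 31.
Compare {W2, W3}: detour distance 20 + fixed 11 = 31.
All other subsets cost ≥ 30. Minimum total cost: 28.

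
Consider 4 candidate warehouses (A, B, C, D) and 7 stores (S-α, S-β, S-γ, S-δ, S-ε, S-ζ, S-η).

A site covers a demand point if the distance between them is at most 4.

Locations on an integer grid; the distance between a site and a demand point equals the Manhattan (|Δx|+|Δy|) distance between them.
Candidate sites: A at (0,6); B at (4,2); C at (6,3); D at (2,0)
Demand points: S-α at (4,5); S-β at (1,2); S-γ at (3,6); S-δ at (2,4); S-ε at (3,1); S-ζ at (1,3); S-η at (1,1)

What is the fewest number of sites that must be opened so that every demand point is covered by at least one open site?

2

Coverage sets (demand points within 4 of each site):
  A: {S-γ, S-δ, S-ζ}
  B: {S-α, S-β, S-δ, S-ε, S-ζ, S-η}
  C: {S-α}
  D: {S-β, S-δ, S-ε, S-ζ, S-η}
No single site covers all 7 demand points.
But {A, B} covers everything, so the minimum is 2.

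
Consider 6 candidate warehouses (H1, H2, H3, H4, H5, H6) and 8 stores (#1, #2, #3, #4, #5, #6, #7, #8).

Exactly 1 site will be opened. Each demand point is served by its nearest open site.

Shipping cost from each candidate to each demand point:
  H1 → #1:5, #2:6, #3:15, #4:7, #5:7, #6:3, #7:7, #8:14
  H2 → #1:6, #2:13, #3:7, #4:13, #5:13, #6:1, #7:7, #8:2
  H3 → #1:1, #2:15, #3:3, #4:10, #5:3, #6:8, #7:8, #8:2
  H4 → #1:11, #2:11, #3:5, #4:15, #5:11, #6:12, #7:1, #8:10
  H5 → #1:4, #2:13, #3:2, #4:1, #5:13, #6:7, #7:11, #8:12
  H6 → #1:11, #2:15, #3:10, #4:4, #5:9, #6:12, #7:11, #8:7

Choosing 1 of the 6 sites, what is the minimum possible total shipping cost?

50

Open {H3}.
  #1→H3 1, #2→H3 15, #3→H3 3, #4→H3 10, #5→H3 3, #6→H3 8, #7→H3 8, #8→H3 2  ⇒ total 50.
Compare {H2}: total 62.
Compare {H5}: total 63.
No size-1 selection does better; minimum is 50.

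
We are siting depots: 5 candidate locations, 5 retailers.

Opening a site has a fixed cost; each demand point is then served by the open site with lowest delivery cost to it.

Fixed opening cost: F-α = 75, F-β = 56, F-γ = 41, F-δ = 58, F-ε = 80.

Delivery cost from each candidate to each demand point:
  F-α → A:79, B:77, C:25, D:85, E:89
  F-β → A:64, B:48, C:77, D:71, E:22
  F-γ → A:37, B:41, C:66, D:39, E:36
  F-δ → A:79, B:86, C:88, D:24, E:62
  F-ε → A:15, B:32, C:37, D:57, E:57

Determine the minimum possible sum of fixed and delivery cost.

Open {F-γ}: assign each demand point to its cheapest open site.
  A→F-γ 37, B→F-γ 41, C→F-γ 66, D→F-γ 39, E→F-γ 36
  delivery cost 219, fixed 41 → total 260.
Compare {F-ε}: delivery cost 198 + fixed 80 = 278.
Compare {F-γ, F-ε}: delivery cost 159 + fixed 121 = 280.
Compare {F-α, F-γ}: delivery cost 178 + fixed 116 = 294.
All other subsets cost ≥ 278. Minimum total cost: 260.

260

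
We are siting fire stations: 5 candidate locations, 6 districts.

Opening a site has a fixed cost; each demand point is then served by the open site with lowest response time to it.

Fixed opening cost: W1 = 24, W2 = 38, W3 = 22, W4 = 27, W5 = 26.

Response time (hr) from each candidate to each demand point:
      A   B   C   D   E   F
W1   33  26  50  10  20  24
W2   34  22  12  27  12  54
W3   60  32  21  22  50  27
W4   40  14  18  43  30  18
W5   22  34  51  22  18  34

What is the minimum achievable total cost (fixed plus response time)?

Open {W1, W4}: assign each demand point to its cheapest open site.
  A→W1 33, B→W4 14, C→W4 18, D→W1 10, E→W1 20, F→W4 18
  response time 113, fixed 51 → total 164.
Compare {W4, W5}: response time 112 + fixed 53 = 165.
Compare {W1, W2}: response time 113 + fixed 62 = 175.
Compare {W1, W4, W5}: response time 100 + fixed 77 = 177.
All other subsets cost ≥ 165. Minimum total cost: 164.

164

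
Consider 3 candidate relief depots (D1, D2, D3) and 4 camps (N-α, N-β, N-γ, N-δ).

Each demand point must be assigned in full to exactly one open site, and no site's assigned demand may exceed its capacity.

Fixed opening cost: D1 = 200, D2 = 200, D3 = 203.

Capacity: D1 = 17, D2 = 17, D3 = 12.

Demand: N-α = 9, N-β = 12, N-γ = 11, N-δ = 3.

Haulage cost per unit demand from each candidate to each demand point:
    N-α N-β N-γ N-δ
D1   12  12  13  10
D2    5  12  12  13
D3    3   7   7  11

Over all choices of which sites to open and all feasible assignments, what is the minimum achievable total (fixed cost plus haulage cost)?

899

Open {D1, D2, D3}; cheapest assignment that respects the capacities:
  D1 (cap 17, load 15): N-β, N-δ — cost 12×12 + 3×10 = 174
  D2 (cap 17, load 9): N-α — cost 9×5 = 45
  D3 (cap 12, load 11): N-γ — cost 11×7 = 77
  Shipping 296, fixed 603 → total 899.
  Any other capacity-feasible assignment to {D1, D2, D3} ships for at least 296.
Total demand is 35 and no other set of sites has combined capacity ≥ 35, so {D1, D2, D3} is the only feasible choice of open sites. Minimum: 899.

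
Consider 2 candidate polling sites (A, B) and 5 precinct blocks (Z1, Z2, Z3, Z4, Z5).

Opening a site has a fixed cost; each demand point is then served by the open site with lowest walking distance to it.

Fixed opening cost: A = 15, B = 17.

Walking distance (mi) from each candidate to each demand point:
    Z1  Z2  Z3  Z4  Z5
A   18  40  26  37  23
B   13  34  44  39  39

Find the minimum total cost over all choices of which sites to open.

159

Open {A}: assign each demand point to its cheapest open site.
  Z1→A 18, Z2→A 40, Z3→A 26, Z4→A 37, Z5→A 23
  walking distance 144, fixed 15 → total 159.
Compare {A, B}: walking distance 133 + fixed 32 = 165.
Compare {B}: walking distance 169 + fixed 17 = 186.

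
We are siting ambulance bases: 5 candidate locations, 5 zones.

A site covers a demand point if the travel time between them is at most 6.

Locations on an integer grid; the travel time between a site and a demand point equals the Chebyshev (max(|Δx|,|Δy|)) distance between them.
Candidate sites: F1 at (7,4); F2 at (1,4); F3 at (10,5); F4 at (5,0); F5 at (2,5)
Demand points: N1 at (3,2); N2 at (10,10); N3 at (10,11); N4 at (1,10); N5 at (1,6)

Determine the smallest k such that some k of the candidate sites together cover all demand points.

2

Coverage sets (demand points within 6 of each site):
  F1: {N1, N2, N4, N5}
  F2: {N1, N4, N5}
  F3: {N2, N3}
  F4: {N1, N5}
  F5: {N1, N4, N5}
No single site covers all 5 demand points.
But {F1, F3} covers everything, so the minimum is 2.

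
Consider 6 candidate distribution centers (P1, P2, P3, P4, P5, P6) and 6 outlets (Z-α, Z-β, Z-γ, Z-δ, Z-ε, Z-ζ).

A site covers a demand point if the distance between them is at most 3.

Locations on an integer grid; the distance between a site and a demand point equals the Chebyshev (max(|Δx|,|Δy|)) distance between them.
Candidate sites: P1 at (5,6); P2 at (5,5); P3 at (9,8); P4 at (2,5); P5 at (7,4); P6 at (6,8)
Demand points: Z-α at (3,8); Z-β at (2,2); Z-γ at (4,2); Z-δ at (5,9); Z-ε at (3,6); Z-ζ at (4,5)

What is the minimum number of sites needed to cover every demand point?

2

Coverage sets (demand points within 3 of each site):
  P1: {Z-α, Z-δ, Z-ε, Z-ζ}
  P2: {Z-α, Z-β, Z-γ, Z-ε, Z-ζ}
  P3: {}
  P4: {Z-α, Z-β, Z-γ, Z-ε, Z-ζ}
  P5: {Z-γ, Z-ζ}
  P6: {Z-α, Z-δ, Z-ε, Z-ζ}
No single site covers all 6 demand points.
But {P1, P2} covers everything, so the minimum is 2.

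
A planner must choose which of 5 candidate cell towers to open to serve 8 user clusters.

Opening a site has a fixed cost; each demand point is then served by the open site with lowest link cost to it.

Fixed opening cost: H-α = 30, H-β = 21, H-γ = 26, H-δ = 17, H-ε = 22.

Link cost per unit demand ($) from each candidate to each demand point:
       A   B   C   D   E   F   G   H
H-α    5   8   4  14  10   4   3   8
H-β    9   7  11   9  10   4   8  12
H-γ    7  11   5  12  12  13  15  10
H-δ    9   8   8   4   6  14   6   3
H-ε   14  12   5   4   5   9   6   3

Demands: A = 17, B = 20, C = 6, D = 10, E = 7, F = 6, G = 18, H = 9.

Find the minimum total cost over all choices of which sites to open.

Open {H-α, H-ε}: assign each demand point to its cheapest open site.
  A→H-α 17×5=85, B→H-α 20×8=160, C→H-α 6×4=24, D→H-ε 10×4=40, E→H-ε 7×5=35, F→H-α 6×4=24, G→H-α 18×3=54, H→H-ε 9×3=27
  link cost 449, fixed 52 → total 501.
Compare {H-α, H-β, H-ε}: link cost 429 + fixed 73 = 502.
Compare {H-α, H-δ}: link cost 456 + fixed 47 = 503.
Compare {H-α, H-β, H-δ}: link cost 436 + fixed 68 = 504.
All other subsets cost ≥ 502. Minimum total cost: 501.

501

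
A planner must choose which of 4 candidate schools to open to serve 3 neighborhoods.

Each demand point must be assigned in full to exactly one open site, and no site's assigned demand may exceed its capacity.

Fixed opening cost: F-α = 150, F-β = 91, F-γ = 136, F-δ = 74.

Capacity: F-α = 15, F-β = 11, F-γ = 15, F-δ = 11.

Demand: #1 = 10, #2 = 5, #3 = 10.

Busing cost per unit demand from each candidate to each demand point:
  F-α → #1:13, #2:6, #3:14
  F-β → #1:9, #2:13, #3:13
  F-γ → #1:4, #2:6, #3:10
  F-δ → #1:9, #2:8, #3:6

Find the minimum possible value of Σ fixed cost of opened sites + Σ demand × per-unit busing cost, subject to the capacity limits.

340

Open {F-γ, F-δ}; cheapest assignment that respects the capacities:
  F-γ (cap 15, load 15): #1, #2 — cost 10×4 + 5×6 = 70
  F-δ (cap 11, load 10): #3 — cost 10×6 = 60
  Shipping 130, fixed 210 → total 340.
  Any other capacity-feasible assignment to {F-γ, F-δ} ships for at least 130.
Compare {F-β, F-γ}: its best feasible assignment gives total 427.
Compare {F-β, F-γ, F-δ}: its best feasible assignment gives total 431.
Every other set of open sites that can feasibly serve all demand totals ≥ 427 even under its best assignment. Minimum: 340.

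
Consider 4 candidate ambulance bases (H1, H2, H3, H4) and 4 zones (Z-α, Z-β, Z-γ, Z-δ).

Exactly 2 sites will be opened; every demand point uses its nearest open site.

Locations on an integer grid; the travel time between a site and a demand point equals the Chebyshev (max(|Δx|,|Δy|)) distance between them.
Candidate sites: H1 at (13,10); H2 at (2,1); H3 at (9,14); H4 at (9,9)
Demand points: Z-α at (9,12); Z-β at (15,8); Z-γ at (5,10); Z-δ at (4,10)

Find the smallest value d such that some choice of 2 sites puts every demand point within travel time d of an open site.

5

Open {H1, H3}.
  Farthest demand point is Z-δ at travel time 5 (to H3); all others are ≤ 5.
With {H1, H4} the worst case is 5.
With {H2, H3} the worst case is 6.
No size-2 selection achieves below 5.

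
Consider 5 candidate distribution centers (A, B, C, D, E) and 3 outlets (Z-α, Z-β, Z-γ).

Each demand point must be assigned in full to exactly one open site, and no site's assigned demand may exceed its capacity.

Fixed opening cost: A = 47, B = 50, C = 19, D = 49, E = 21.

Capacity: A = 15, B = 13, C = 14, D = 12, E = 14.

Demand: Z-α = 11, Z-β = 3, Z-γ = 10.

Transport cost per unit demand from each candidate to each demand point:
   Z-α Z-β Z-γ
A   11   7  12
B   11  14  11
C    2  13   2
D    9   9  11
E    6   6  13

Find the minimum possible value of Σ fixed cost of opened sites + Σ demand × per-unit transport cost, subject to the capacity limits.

144

Open {C, E}; cheapest assignment that respects the capacities:
  C (cap 14, load 10): Z-γ — cost 10×2 = 20
  E (cap 14, load 14): Z-α, Z-β — cost 11×6 + 3×6 = 84
  Shipping 104, fixed 40 → total 144.
  Any other capacity-feasible assignment to {C, E} ships for at least 104.
Compare {A, C, E}: its best feasible assignment gives total 191.
Compare {C, D, E}: its best feasible assignment gives total 193.
Every other set of open sites that can feasibly serve all demand totals ≥ 191 even under its best assignment. Minimum: 144.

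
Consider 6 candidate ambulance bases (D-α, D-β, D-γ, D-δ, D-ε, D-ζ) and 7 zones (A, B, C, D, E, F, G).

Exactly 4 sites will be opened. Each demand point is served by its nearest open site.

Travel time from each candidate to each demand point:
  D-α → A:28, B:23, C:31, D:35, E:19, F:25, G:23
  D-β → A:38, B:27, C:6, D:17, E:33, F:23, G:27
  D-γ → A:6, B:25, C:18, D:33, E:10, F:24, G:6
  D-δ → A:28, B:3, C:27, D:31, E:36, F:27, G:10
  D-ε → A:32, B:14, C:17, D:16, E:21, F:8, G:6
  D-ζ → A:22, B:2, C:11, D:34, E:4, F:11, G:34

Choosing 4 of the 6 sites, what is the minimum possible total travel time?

48

Open {D-β, D-γ, D-ε, D-ζ}.
  A→D-γ 6, B→D-ζ 2, C→D-β 6, D→D-ε 16, E→D-ζ 4, F→D-ε 8, G→D-γ 6  ⇒ total 48.
Compare {D-α, D-β, D-γ, D-ζ}: total 52.
Compare {D-β, D-γ, D-δ, D-ζ}: total 52.
No size-4 selection does better; minimum is 48.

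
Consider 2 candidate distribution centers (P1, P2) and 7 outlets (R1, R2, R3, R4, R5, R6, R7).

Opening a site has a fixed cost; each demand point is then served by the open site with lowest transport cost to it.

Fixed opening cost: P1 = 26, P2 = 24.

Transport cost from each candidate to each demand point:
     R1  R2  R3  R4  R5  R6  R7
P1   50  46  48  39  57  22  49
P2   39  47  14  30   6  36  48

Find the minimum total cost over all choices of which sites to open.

Open {P2}: assign each demand point to its cheapest open site.
  R1→P2 39, R2→P2 47, R3→P2 14, R4→P2 30, R5→P2 6, R6→P2 36, R7→P2 48
  transport cost 220, fixed 24 → total 244.
Compare {P1, P2}: transport cost 205 + fixed 50 = 255.
Compare {P1}: transport cost 311 + fixed 26 = 337.

244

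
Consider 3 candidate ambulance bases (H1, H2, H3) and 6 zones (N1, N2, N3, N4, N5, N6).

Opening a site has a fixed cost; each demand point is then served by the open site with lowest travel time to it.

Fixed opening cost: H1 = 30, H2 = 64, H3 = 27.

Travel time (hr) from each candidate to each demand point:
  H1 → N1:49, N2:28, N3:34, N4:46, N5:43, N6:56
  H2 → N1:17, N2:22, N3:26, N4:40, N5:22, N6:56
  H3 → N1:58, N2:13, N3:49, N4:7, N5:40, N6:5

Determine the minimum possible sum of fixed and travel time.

181

Open {H2, H3}: assign each demand point to its cheapest open site.
  N1→H2 17, N2→H3 13, N3→H2 26, N4→H3 7, N5→H2 22, N6→H3 5
  travel time 90, fixed 91 → total 181.
Compare {H3}: travel time 172 + fixed 27 = 199.
Compare {H1, H3}: travel time 148 + fixed 57 = 205.
Compare {H1, H2, H3}: travel time 90 + fixed 121 = 211.
All other subsets cost ≥ 199. Minimum total cost: 181.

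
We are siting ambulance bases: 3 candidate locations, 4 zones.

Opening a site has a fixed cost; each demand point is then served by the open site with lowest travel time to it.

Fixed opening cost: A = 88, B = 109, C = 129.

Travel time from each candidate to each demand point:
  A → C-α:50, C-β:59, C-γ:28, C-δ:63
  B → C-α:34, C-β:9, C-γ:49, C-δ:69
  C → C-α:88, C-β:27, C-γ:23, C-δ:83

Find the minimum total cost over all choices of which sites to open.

Open {B}: assign each demand point to its cheapest open site.
  C-α→B 34, C-β→B 9, C-γ→B 49, C-δ→B 69
  travel time 161, fixed 109 → total 270.
Compare {A}: travel time 200 + fixed 88 = 288.
Compare {A, B}: travel time 134 + fixed 197 = 331.
Compare {C}: travel time 221 + fixed 129 = 350.
All other subsets cost ≥ 288. Minimum total cost: 270.

270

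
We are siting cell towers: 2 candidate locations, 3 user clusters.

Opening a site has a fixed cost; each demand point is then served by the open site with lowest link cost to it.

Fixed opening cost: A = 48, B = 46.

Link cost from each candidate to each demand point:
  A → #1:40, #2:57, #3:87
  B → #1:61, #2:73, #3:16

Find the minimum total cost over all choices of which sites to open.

196

Open {B}: assign each demand point to its cheapest open site.
  #1→B 61, #2→B 73, #3→B 16
  link cost 150, fixed 46 → total 196.
Compare {A, B}: link cost 113 + fixed 94 = 207.
Compare {A}: link cost 184 + fixed 48 = 232.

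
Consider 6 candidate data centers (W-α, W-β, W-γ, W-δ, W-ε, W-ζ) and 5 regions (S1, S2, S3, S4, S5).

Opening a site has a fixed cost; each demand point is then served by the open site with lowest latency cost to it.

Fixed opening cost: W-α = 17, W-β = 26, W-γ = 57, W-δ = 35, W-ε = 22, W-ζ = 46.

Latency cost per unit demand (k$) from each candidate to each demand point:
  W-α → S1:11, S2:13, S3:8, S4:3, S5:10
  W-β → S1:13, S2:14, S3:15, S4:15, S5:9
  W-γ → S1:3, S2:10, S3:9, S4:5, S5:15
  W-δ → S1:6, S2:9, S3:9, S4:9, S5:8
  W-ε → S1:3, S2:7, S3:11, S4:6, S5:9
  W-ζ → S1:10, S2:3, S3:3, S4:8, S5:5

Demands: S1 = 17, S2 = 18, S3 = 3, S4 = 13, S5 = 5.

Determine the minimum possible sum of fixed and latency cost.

Open {W-α, W-ε, W-ζ}: assign each demand point to its cheapest open site.
  S1→W-ε 17×3=51, S2→W-ζ 18×3=54, S3→W-ζ 3×3=9, S4→W-α 13×3=39, S5→W-ζ 5×5=25
  latency cost 178, fixed 85 → total 263.
Compare {W-ε, W-ζ}: latency cost 217 + fixed 68 = 285.
Compare {W-α, W-β, W-ε, W-ζ}: latency cost 178 + fixed 111 = 289.
Compare {W-α, W-γ, W-ζ}: latency cost 178 + fixed 120 = 298.
All other subsets cost ≥ 285. Minimum total cost: 263.

263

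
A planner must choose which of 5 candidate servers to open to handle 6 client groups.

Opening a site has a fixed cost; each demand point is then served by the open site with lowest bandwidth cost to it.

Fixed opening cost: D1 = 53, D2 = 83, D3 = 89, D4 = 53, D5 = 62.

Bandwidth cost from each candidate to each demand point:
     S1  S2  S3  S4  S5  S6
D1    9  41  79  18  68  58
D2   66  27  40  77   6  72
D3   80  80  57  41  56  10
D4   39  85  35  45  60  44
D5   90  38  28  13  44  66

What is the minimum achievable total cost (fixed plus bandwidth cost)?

Open {D1, D2}: assign each demand point to its cheapest open site.
  S1→D1 9, S2→D2 27, S3→D2 40, S4→D1 18, S5→D2 6, S6→D1 58
  bandwidth cost 158, fixed 136 → total 294.
Compare {D1, D5}: bandwidth cost 190 + fixed 115 = 305.
Compare {D1, D4}: bandwidth cost 207 + fixed 106 = 313.
Compare {D4, D5}: bandwidth cost 206 + fixed 115 = 321.
All other subsets cost ≥ 305. Minimum total cost: 294.

294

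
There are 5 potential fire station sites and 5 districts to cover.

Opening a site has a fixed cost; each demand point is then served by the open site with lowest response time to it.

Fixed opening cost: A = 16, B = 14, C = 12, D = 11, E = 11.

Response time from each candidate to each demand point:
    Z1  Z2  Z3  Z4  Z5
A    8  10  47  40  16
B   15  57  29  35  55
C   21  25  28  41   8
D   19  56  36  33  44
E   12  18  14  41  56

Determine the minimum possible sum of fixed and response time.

115

Open {A, E}: assign each demand point to its cheapest open site.
  Z1→A 8, Z2→A 10, Z3→E 14, Z4→A 40, Z5→A 16
  response time 88, fixed 27 → total 115.
Compare {C, E}: response time 93 + fixed 23 = 116.
Compare {A, C, E}: response time 80 + fixed 39 = 119.
Compare {A, D, E}: response time 81 + fixed 38 = 119.
All other subsets cost ≥ 116. Minimum total cost: 115.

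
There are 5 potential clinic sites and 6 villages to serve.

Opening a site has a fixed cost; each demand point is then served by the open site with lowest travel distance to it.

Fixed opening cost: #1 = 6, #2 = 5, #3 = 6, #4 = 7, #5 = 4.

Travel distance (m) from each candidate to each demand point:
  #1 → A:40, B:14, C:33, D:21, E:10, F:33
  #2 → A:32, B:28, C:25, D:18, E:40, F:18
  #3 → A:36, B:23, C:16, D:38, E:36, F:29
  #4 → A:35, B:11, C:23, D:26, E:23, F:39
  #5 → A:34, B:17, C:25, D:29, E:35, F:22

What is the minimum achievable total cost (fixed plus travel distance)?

125

Open {#1, #2, #3}: assign each demand point to its cheapest open site.
  A→#2 32, B→#1 14, C→#3 16, D→#2 18, E→#1 10, F→#2 18
  travel distance 108, fixed 17 → total 125.
Compare {#1, #2}: travel distance 117 + fixed 11 = 128.
Compare {#1, #2, #3, #4}: travel distance 105 + fixed 24 = 129.
Compare {#1, #2, #3, #5}: travel distance 108 + fixed 21 = 129.
All other subsets cost ≥ 128. Minimum total cost: 125.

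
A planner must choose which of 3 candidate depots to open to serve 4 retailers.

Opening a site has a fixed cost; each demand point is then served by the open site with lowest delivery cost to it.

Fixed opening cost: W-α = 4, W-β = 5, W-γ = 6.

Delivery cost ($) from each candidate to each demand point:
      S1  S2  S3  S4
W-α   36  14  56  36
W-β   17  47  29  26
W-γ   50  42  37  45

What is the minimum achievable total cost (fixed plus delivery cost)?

95

Open {W-α, W-β}: assign each demand point to its cheapest open site.
  S1→W-β 17, S2→W-α 14, S3→W-β 29, S4→W-β 26
  delivery cost 86, fixed 9 → total 95.
Compare {W-α, W-β, W-γ}: delivery cost 86 + fixed 15 = 101.
Compare {W-β}: delivery cost 119 + fixed 5 = 124.
Compare {W-β, W-γ}: delivery cost 114 + fixed 11 = 125.
All other subsets cost ≥ 101. Minimum total cost: 95.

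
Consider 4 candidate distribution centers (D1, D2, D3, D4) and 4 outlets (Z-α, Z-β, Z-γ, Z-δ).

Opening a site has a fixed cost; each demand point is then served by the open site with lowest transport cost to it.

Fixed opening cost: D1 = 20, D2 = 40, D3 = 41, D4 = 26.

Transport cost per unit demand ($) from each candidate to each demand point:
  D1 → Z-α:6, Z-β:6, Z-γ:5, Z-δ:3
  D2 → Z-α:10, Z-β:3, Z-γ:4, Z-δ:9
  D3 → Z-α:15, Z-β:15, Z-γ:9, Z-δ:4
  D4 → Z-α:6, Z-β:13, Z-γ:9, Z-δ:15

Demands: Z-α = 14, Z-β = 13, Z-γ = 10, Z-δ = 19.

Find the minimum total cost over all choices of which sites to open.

280

Open {D1, D2}: assign each demand point to its cheapest open site.
  Z-α→D1 14×6=84, Z-β→D2 13×3=39, Z-γ→D2 10×4=40, Z-δ→D1 19×3=57
  transport cost 220, fixed 60 → total 280.
Compare {D1}: transport cost 269 + fixed 20 = 289.
Compare {D1, D2, D4}: transport cost 220 + fixed 86 = 306.
Compare {D1, D4}: transport cost 269 + fixed 46 = 315.
All other subsets cost ≥ 289. Minimum total cost: 280.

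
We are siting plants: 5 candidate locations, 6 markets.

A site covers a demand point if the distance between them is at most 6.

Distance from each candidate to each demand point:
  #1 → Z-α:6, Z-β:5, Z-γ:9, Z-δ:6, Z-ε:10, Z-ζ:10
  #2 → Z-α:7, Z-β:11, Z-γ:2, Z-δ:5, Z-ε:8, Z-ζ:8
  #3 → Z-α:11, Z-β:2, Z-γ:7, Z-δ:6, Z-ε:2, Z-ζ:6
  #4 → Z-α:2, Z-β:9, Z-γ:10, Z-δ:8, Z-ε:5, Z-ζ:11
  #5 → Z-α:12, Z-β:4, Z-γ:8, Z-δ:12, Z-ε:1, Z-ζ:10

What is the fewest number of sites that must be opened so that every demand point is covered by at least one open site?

Coverage sets (demand points within 6 of each site):
  #1: {Z-α, Z-β, Z-δ}
  #2: {Z-γ, Z-δ}
  #3: {Z-β, Z-δ, Z-ε, Z-ζ}
  #4: {Z-α, Z-ε}
  #5: {Z-β, Z-ε}
No 2 sites suffice: every size-2 union leaves at least one demand point uncovered.
But {#1, #2, #3} covers everything, so the minimum is 3.

3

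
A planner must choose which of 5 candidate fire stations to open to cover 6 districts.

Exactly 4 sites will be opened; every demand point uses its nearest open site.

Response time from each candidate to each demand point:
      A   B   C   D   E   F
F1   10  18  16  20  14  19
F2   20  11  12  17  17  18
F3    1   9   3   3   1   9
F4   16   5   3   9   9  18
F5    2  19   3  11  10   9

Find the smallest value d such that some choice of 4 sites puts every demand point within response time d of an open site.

9

Open {F1, F2, F3, F4}.
  Farthest demand point is F at response time 9 (to F3); all others are ≤ 9.
With {F1, F2, F3, F5} the worst case is 9.
With {F1, F2, F4, F5} the worst case is 9.
No size-4 selection achieves below 9.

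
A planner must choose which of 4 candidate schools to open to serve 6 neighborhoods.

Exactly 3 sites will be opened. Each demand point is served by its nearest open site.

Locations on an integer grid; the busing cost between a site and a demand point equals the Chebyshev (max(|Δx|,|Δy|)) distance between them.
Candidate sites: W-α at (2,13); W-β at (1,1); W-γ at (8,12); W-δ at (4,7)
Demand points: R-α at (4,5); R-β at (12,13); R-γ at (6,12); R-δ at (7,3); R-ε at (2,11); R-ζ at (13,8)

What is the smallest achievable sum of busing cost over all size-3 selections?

19

Open {W-α, W-γ, W-δ}.
  R-α→W-δ 2, R-β→W-γ 4, R-γ→W-γ 2, R-δ→W-δ 4, R-ε→W-α 2, R-ζ→W-γ 5  ⇒ total 19.
Compare {W-β, W-γ, W-δ}: total 21.
Compare {W-α, W-β, W-γ}: total 23.
No size-3 selection does better; minimum is 19.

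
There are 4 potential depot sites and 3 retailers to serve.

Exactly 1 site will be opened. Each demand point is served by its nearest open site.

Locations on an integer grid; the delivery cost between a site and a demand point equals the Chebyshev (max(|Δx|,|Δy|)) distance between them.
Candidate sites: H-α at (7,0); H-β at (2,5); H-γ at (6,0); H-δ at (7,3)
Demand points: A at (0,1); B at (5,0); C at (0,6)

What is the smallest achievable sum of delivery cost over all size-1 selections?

Open {H-β}.
  A→H-β 4, B→H-β 5, C→H-β 2  ⇒ total 11.
Compare {H-γ}: total 13.
Compare {H-α}: total 16.
No size-1 selection does better; minimum is 11.

11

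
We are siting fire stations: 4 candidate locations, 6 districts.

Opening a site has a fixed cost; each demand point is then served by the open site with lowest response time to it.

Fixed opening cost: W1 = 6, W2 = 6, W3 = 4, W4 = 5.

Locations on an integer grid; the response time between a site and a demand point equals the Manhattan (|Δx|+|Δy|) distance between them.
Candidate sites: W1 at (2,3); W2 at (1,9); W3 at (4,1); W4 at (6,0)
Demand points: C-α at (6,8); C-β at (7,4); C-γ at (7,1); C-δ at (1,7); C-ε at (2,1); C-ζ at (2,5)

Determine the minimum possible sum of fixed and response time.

34

Open {W2, W3}: assign each demand point to its cheapest open site.
  C-α→W2 6, C-β→W3 6, C-γ→W3 3, C-δ→W2 2, C-ε→W3 2, C-ζ→W2 5
  response time 24, fixed 10 → total 34.
Compare {W1, W4}: response time 24 + fixed 11 = 35.
Compare {W2, W4}: response time 25 + fixed 11 = 36.
Compare {W1, W2, W4}: response time 19 + fixed 17 = 36.
All other subsets cost ≥ 35. Minimum total cost: 34.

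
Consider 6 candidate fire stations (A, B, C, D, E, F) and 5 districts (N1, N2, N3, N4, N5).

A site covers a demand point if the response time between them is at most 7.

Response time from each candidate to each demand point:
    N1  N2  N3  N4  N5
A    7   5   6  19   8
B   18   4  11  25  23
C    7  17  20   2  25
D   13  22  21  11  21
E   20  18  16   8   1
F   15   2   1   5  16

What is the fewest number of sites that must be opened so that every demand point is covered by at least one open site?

3

Coverage sets (demand points within 7 of each site):
  A: {N1, N2, N3}
  B: {N2}
  C: {N1, N4}
  D: {}
  E: {N5}
  F: {N2, N3, N4}
No 2 sites suffice: every size-2 union leaves at least one demand point uncovered.
But {A, C, E} covers everything, so the minimum is 3.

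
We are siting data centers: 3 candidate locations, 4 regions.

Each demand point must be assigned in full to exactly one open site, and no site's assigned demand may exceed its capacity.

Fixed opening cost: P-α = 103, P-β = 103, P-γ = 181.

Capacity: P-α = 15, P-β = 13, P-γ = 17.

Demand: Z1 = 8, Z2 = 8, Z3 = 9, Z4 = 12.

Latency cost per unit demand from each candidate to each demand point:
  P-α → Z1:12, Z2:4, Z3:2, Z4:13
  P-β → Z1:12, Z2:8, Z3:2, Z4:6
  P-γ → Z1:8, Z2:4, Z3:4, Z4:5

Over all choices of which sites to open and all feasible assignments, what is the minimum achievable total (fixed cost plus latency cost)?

573

Open {P-α, P-β, P-γ}; cheapest assignment that respects the capacities:
  P-α (cap 15, load 9): Z3 — cost 9×2 = 18
  P-β (cap 13, load 12): Z4 — cost 12×6 = 72
  P-γ (cap 17, load 16): Z1, Z2 — cost 8×8 + 8×4 = 96
  Shipping 186, fixed 387 → total 573.
  Any other capacity-feasible assignment to {P-α, P-β, P-γ} ships for at least 186.
Total demand is 37 and no other set of sites has combined capacity ≥ 37, so {P-α, P-β, P-γ} is the only feasible choice of open sites. Minimum: 573.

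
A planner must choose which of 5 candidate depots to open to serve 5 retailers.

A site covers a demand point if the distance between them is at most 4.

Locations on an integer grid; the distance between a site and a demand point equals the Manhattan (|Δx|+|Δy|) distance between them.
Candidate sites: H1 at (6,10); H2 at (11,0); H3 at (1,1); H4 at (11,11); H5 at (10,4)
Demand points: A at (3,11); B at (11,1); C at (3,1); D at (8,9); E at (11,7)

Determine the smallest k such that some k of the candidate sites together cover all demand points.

3

Coverage sets (demand points within 4 of each site):
  H1: {A, D}
  H2: {B}
  H3: {C}
  H4: {E}
  H5: {B, E}
No 2 sites suffice: every size-2 union leaves at least one demand point uncovered.
But {H1, H3, H5} covers everything, so the minimum is 3.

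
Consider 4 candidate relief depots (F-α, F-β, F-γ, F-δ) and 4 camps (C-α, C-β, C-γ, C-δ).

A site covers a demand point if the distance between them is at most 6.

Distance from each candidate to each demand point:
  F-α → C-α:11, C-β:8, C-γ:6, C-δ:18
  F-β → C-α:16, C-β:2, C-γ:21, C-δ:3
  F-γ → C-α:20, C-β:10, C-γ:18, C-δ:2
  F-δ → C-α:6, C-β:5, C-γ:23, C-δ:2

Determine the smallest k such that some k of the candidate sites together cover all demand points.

2

Coverage sets (demand points within 6 of each site):
  F-α: {C-γ}
  F-β: {C-β, C-δ}
  F-γ: {C-δ}
  F-δ: {C-α, C-β, C-δ}
No single site covers all 4 demand points.
But {F-α, F-δ} covers everything, so the minimum is 2.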